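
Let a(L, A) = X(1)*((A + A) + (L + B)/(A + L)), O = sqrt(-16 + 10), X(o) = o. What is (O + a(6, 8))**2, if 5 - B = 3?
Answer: 13162/49 + 232*I*sqrt(6)/7 ≈ 268.61 + 81.183*I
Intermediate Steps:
O = I*sqrt(6) (O = sqrt(-6) = I*sqrt(6) ≈ 2.4495*I)
B = 2 (B = 5 - 1*3 = 5 - 3 = 2)
a(L, A) = 2*A + (2 + L)/(A + L) (a(L, A) = 1*((A + A) + (L + 2)/(A + L)) = 1*(2*A + (2 + L)/(A + L)) = 2*A + (2 + L)/(A + L))
(O + a(6, 8))**2 = (I*sqrt(6) + (2 + 6 + 2*8**2 + 2*8*6)/(8 + 6))**2 = (I*sqrt(6) + (2 + 6 + 2*64 + 96)/14)**2 = (I*sqrt(6) + (2 + 6 + 128 + 96)/14)**2 = (I*sqrt(6) + (1/14)*232)**2 = (I*sqrt(6) + 116/7)**2 = (116/7 + I*sqrt(6))**2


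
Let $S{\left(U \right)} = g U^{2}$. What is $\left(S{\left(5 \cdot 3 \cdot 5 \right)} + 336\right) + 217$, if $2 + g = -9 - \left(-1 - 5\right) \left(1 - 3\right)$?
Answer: $-128822$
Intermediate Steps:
$g = -23$ ($g = -2 - \left(9 + \left(-1 - 5\right) \left(1 - 3\right)\right) = -2 - \left(9 - -12\right) = -2 - 21 = -23$)
$S{\left(U \right)} = - 23 U^{2}$
$\left(S{\left(5 \cdot 3 \cdot 5 \right)} + 336\right) + 217 = \left(- 23 \left(5 \cdot 3 \cdot 5\right)^{2} + 336\right) + 217 = \left(- 23 \left(15 \cdot 5\right)^{2} + 336\right) + 217 = \left(- 23 \cdot 75^{2} + 336\right) + 217 = \left(\left(-23\right) 5625 + 336\right) + 217 = \left(-129375 + 336\right) + 217 = -129039 + 217 = -128822$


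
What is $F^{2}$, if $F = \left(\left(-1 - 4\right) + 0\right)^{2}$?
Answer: $625$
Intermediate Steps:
$F = 25$ ($F = \left(-5 + 0\right)^{2} = \left(-5\right)^{2} = 25$)
$F^{2} = 25^{2} = 625$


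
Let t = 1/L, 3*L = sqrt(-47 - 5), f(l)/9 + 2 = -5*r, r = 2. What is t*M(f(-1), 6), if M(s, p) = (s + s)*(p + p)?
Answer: 3888*I*sqrt(13)/13 ≈ 1078.3*I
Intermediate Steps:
f(l) = -108 (f(l) = -18 + 9*(-5*2) = -18 + 9*(-10) = -18 - 90 = -108)
M(s, p) = 4*p*s (M(s, p) = (2*s)*(2*p) = 4*p*s)
L = 2*I*sqrt(13)/3 (L = sqrt(-47 - 5)/3 = sqrt(-52)/3 = (2*I*sqrt(13))/3 = 2*I*sqrt(13)/3 ≈ 2.4037*I)
t = -3*I*sqrt(13)/26 (t = 1/(2*I*sqrt(13)/3) = -3*I*sqrt(13)/26 ≈ -0.41603*I)
t*M(f(-1), 6) = (-3*I*sqrt(13)/26)*(4*6*(-108)) = -3*I*sqrt(13)/26*(-2592) = 3888*I*sqrt(13)/13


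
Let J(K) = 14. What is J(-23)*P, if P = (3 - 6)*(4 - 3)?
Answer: -42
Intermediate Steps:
P = -3 (P = -3*1 = -3)
J(-23)*P = 14*(-3) = -42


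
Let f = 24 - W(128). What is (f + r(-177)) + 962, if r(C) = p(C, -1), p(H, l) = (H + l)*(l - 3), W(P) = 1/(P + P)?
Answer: 434687/256 ≈ 1698.0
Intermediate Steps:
W(P) = 1/(2*P)
p(H, l) = (-3 + l)*(H + l) (p(H, l) = (H + l)*(-3 + l) = (-3 + l)*(H + l))
r(C) = 4 - 4*C (r(C) = (-1)² - 3*C - 3*(-1) + C*(-1) = 1 - 3*C + 3 - C = 4 - 4*C)
f = 6143/256 (f = 24 - 1/(2*128) = 24 - 1*1/256 = 24 - 1/256 = 6143/256 ≈ 23.996)
(f + r(-177)) + 962 = (6143/256 + (4 - 4*(-177))) + 962 = (6143/256 + (4 + 708)) + 962 = (6143/256 + 712) + 962 = 188415/256 + 962 = 434687/256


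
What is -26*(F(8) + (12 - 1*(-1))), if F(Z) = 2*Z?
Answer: -754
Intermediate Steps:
-26*(F(8) + (12 - 1*(-1))) = -26*(2*8 + (12 - 1*(-1))) = -26*(16 + (12 + 1)) = -26*(16 + 13) = -26*29 = -754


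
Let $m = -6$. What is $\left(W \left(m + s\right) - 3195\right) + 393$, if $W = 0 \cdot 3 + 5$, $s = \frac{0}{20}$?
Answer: $-2832$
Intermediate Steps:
$s = 0$ ($s = 0 \cdot \frac{1}{20} = 0$)
$W = 5$ ($W = 0 + 5 = 5$)
$\left(W \left(m + s\right) - 3195\right) + 393 = \left(5 \left(-6 + 0\right) - 3195\right) + 393 = \left(5 \left(-6\right) - 3195\right) + 393 = \left(-30 - 3195\right) + 393 = -3225 + 393 = -2832$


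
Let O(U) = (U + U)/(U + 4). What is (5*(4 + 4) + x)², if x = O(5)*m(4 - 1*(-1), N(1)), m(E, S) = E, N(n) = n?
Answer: 168100/81 ≈ 2075.3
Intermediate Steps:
O(U) = 2*U/(4 + U) (O(U) = (2*U)/(4 + U) = 2*U/(4 + U))
x = 50/9 (x = (2*5/(4 + 5))*(4 - 1*(-1)) = (2*5/9)*(4 + 1) = (2*5*(⅑))*5 = (10/9)*5 = 50/9 ≈ 5.5556)
(5*(4 + 4) + x)² = (5*(4 + 4) + 50/9)² = (5*8 + 50/9)² = (40 + 50/9)² = (410/9)² = 168100/81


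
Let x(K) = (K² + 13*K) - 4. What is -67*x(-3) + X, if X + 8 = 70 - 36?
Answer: 2304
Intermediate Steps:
X = 26 (X = -8 + (70 - 36) = -8 + 34 = 26)
x(K) = -4 + K² + 13*K
-67*x(-3) + X = -67*(-4 + (-3)² + 13*(-3)) + 26 = -67*(-4 + 9 - 39) + 26 = -67*(-34) + 26 = 2278 + 26 = 2304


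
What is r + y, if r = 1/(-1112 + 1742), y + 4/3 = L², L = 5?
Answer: 14911/630 ≈ 23.668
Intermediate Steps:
y = 71/3 (y = -4/3 + 5² = -4/3 + 25 = 71/3 ≈ 23.667)
r = 1/630 ≈ 0.0015873
r + y = 1/630 + 71/3 = 14911/630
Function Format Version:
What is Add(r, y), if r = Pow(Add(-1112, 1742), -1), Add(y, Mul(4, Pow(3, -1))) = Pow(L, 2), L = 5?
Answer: Rational(14911, 630) ≈ 23.668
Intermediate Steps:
y = Rational(71, 3) (y = Add(Rational(-4, 3), Pow(5, 2)) = Add(Rational(-4, 3), 25) = Rational(71, 3) ≈ 23.667)
r = Rational(1, 630) (r = Pow(630, -1) = Rational(1, 630) ≈ 0.0015873)
Add(r, y) = Add(Rational(1, 630), Rational(71, 3)) = Rational(14911, 630)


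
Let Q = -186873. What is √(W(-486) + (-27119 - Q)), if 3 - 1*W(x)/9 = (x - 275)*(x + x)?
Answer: I*√6497447 ≈ 2549.0*I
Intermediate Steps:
W(x) = 27 - 18*x*(-275 + x) (W(x) = 27 - 9*(x - 275)*(x + x) = 27 - 9*(-275 + x)*2*x = 27 - 18*x*(-275 + x))
√(W(-486) + (-27119 - Q)) = √((27 - 18*(-486)² + 4950*(-486)) + (-27119 - 1*(-186873))) = √((27 - 18*236196 - 2405700) + (-27119 + 186873)) = √((27 - 4251528 - 2405700) + 159754) = √(-6657201 + 159754) = √(-6497447) = I*√6497447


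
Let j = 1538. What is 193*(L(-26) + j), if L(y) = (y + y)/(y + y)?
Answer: 297027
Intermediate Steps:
L(y) = 1 (L(y) = (2*y)/((2*y)) = (2*y)*(1/(2*y)) = 1)
193*(L(-26) + j) = 193*(1 + 1538) = 193*1539 = 297027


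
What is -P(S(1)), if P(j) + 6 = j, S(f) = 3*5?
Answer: -9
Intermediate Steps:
S(f) = 15
P(j) = -6 + j
-P(S(1)) = -(-6 + 15) = -1*9 = -9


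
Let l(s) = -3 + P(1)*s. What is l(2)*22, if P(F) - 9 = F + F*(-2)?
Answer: 286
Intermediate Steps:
P(F) = 9 - F (P(F) = 9 + (F + F*(-2)) = 9 + (F - 2*F) = 9 - F)
l(s) = -3 + 8*s (l(s) = -3 + (9 - 1*1)*s = -3 + (9 - 1)*s = -3 + 8*s)
l(2)*22 = (-3 + 8*2)*22 = (-3 + 16)*22 = 13*22 = 286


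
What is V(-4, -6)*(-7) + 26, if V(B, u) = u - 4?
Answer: 96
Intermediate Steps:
V(B, u) = -4 + u
V(-4, -6)*(-7) + 26 = (-4 - 6)*(-7) + 26 = -10*(-7) + 26 = 70 + 26 = 96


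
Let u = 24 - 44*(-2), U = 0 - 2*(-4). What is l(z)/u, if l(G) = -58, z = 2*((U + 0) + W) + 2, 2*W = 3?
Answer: -29/56 ≈ -0.51786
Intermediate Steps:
W = 3/2 (W = (½)*3 = 3/2 ≈ 1.5000)
U = 8 (U = 0 + 8 = 8)
z = 21 (z = 2*((8 + 0) + 3/2) + 2 = 2*(8 + 3/2) + 2 = 2*(19/2) + 2 = 19 + 2 = 21)
u = 112 (u = 24 + 88 = 112)
l(z)/u = -58/112 = -58*1/112 = -29/56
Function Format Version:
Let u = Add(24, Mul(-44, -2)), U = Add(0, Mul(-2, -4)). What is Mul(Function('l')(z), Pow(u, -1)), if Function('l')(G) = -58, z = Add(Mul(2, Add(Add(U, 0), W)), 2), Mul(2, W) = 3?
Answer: Rational(-29, 56) ≈ -0.51786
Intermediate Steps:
W = Rational(3, 2) (W = Mul(Rational(1, 2), 3) = Rational(3, 2) ≈ 1.5000)
U = 8 (U = Add(0, 8) = 8)
z = 21 (z = Add(Mul(2, Add(Add(8, 0), Rational(3, 2))), 2) = Add(Mul(2, Add(8, Rational(3, 2))), 2) = Add(Mul(2, Rational(19, 2)), 2) = Add(19, 2) = 21)
u = 112 (u = Add(24, 88) = 112)
Mul(Function('l')(z), Pow(u, -1)) = Mul(-58, Pow(112, -1)) = Mul(-58, Rational(1, 112)) = Rational(-29, 56)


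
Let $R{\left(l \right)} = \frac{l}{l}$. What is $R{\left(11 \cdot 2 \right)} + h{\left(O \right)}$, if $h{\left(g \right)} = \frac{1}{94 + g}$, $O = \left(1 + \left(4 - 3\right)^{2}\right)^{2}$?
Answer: $\frac{99}{98} \approx 1.0102$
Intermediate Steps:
$O = 4$ ($O = \left(1 + 1^{2}\right)^{2} = \left(1 + 1\right)^{2} = 2^{2} = 4$)
$R{\left(l \right)} = 1$
$R{\left(11 \cdot 2 \right)} + h{\left(O \right)} = 1 + \frac{1}{94 + 4} = 1 + \frac{1}{98} = \frac{99}{98}$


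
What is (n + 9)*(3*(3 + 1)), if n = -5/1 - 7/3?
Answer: 20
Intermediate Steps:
n = -22/3 (n = -5*1 - 7*⅓ = -5 - 7/3 = -22/3 ≈ -7.3333)
(n + 9)*(3*(3 + 1)) = (-22/3 + 9)*(3*(3 + 1)) = 5*(3*4)/3 = (5/3)*12 = 20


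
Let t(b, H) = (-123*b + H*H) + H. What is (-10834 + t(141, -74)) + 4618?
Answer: -18157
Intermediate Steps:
t(b, H) = H + H² - 123*b (t(b, H) = (-123*b + H²) + H = (H² - 123*b) + H = H + H² - 123*b)
(-10834 + t(141, -74)) + 4618 = (-10834 + (-74 + (-74)² - 123*141)) + 4618 = (-10834 + (-74 + 5476 - 17343)) + 4618 = (-10834 - 11941) + 4618 = -22775 + 4618 = -18157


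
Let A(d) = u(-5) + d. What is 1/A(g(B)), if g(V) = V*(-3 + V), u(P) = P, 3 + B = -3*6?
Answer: 1/499 ≈ 0.0020040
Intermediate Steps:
B = -21 (B = -3 - 3*6 = -3 - 18 = -21)
A(d) = -5 + d
1/A(g(B)) = 1/(-5 - 21*(-3 - 21)) = 1/(-5 - 21*(-24)) = 1/(-5 + 504) = 1/499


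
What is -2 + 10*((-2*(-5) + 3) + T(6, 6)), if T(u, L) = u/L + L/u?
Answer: 148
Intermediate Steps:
T(u, L) = L/u + u/L
-2 + 10*((-2*(-5) + 3) + T(6, 6)) = -2 + 10*((-2*(-5) + 3) + (6/6 + 6/6)) = -2 + 10*((10 + 3) + (6*(1/6) + 6*(1/6))) = -2 + 10*(13 + (1 + 1)) = -2 + 10*(13 + 2) = -2 + 10*15 = -2 + 150 = 148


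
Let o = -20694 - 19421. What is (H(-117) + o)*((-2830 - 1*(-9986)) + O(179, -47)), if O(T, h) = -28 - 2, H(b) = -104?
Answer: -286600594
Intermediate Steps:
O(T, h) = -30
o = -40115
(H(-117) + o)*((-2830 - 1*(-9986)) + O(179, -47)) = (-104 - 40115)*((-2830 - 1*(-9986)) - 30) = -40219*((-2830 + 9986) - 30) = -40219*(7156 - 30) = -40219*7126 = -286600594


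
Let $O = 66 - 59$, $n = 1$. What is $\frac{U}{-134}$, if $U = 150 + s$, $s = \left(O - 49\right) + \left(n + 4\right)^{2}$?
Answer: $- \frac{133}{134} \approx -0.99254$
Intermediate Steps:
$O = 7$ ($O = 66 - 59 = 7$)
$s = -17$ ($s = \left(7 - 49\right) + \left(1 + 4\right)^{2} = -42 + 5^{2} = -42 + 25 = -17$)
$U = 133$ ($U = 150 - 17 = 133$)
$\frac{U}{-134} = \frac{133}{-134} = 133 \left(- \frac{1}{134}\right) = - \frac{133}{134}$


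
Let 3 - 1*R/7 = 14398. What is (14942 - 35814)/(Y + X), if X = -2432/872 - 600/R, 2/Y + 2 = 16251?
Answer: 372500544523828/49666381607 ≈ 7500.1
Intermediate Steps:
R = -100765 (R = 21 - 7*14398 = 21 - 100786 = -100765)
Y = 2/16249 (Y = 2/(-2 + 16251) = 2/16249 ≈ 0.00012308)
X = -6113432/2196677 (X = -2432/872 - 600/(-100765) = -2432*1/872 - 600*(-1/100765) = -304/109 + 120/20153 = -6113432/2196677 ≈ -2.7830)
(14942 - 35814)/(Y + X) = (14942 - 35814)/(2/16249 - 6113432/2196677) = -20872/(-99332763214/35693804573) = -20872*(-35693804573/99332763214) = 372500544523828/49666381607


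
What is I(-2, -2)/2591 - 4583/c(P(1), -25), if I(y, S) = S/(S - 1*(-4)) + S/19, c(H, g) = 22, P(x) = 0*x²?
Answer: -225616969/1083038 ≈ -208.32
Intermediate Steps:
P(x) = 0
I(y, S) = S/19 + S/(4 + S) (I(y, S) = S/(S + 4) + S*(1/19) = S/(4 + S) + S/19 = S/19 + S/(4 + S))
I(-2, -2)/2591 - 4583/c(P(1), -25) = ((1/19)*(-2)*(23 - 2)/(4 - 2))/2591 - 4583/22 = ((1/19)*(-2)*21/2)*(1/2591) - 4583*1/22 = ((1/19)*(-2)*(½)*21)*(1/2591) - 4583/22 = -21/19*1/2591 - 4583/22 = -21/49229 - 4583/22 = -225616969/1083038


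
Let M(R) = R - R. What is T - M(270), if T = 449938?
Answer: 449938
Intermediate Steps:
M(R) = 0
T - M(270) = 449938 - 1*0 = 449938 + 0 = 449938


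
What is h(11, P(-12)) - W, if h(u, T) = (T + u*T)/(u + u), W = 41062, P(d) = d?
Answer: -451754/11 ≈ -41069.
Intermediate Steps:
h(u, T) = (T + T*u)/(2*u) (h(u, T) = (T + T*u)/((2*u)) = (T + T*u)*(1/(2*u)) = (T + T*u)/(2*u))
h(11, P(-12)) - W = (½)*(-12)*(1 + 11)/11 - 1*41062 = (½)*(-12)*(1/11)*12 - 41062 = -72/11 - 41062 = -451754/11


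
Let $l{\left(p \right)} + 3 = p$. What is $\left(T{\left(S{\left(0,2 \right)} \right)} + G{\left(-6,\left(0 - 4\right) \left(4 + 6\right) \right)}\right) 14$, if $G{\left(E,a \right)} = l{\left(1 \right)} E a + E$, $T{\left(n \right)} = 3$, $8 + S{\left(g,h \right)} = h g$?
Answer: $-6762$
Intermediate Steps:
$S{\left(g,h \right)} = -8 + g h$ ($S{\left(g,h \right)} = -8 + h g = -8 + g h$)
$l{\left(p \right)} = -3 + p$
$G{\left(E,a \right)} = E - 2 E a$ ($G{\left(E,a \right)} = \left(-3 + 1\right) E a + E = - 2 E a + E = E - 2 E a$)
$\left(T{\left(S{\left(0,2 \right)} \right)} + G{\left(-6,\left(0 - 4\right) \left(4 + 6\right) \right)}\right) 14 = \left(3 - 6 \left(1 - 2 \left(0 - 4\right) \left(4 + 6\right)\right)\right) 14 = \left(3 - 6 \left(1 - 2 \left(\left(-4\right) 10\right)\right)\right) 14 = \left(3 - 6 \left(1 - -80\right)\right) 14 = \left(3 - 6 \left(1 + 80\right)\right) 14 = \left(3 - 486\right) 14 = \left(-483\right) 14 = -6762$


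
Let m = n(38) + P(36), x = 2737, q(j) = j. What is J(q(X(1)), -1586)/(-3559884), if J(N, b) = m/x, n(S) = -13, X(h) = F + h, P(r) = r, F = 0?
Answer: -1/423626196 ≈ -2.3606e-9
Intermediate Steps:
X(h) = h (X(h) = 0 + h = h)
m = 23 (m = -13 + 36 = 23)
J(N, b) = 1/119 (J(N, b) = 23/2737 = 23*(1/2737) = 1/119)
J(q(X(1)), -1586)/(-3559884) = (1/119)/(-3559884) = (1/119)*(-1/3559884) = -1/423626196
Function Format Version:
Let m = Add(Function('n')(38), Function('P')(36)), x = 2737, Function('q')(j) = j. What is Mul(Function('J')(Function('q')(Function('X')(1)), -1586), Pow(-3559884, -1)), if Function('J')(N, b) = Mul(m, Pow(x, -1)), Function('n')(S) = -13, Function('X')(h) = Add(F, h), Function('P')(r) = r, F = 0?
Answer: Rational(-1, 423626196) ≈ -2.3606e-9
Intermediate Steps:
Function('X')(h) = h (Function('X')(h) = Add(0, h) = h)
m = 23 (m = Add(-13, 36) = 23)
Function('J')(N, b) = Rational(1, 119) (Function('J')(N, b) = Mul(23, Pow(2737, -1)) = Mul(23, Rational(1, 2737)) = Rational(1, 119))
Mul(Function('J')(Function('q')(Function('X')(1)), -1586), Pow(-3559884, -1)) = Mul(Rational(1, 119), Pow(-3559884, -1)) = Mul(Rational(1, 119), Rational(-1, 3559884)) = Rational(-1, 423626196)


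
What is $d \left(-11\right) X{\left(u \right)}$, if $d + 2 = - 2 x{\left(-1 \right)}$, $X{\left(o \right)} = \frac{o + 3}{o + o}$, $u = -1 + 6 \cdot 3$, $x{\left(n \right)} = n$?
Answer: $0$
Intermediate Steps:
$u = 17$ ($u = -1 + 18 = 17$)
$X{\left(o \right)} = \frac{3 + o}{2 o}$
$d = 0$ ($d = -2 - -2 = -2 + 2 = 0$)
$d \left(-11\right) X{\left(u \right)} = 0 \left(-11\right) \frac{3 + 17}{2 \cdot 17} = 0 \cdot \frac{1}{2} \cdot \frac{1}{17} \cdot 20 = 0 \cdot \frac{10}{17} = 0$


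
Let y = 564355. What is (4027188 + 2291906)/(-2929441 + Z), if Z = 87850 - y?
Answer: -3159547/1702973 ≈ -1.8553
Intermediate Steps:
Z = -476505 (Z = 87850 - 1*564355 = 87850 - 564355 = -476505)
(4027188 + 2291906)/(-2929441 + Z) = (4027188 + 2291906)/(-2929441 - 476505) = 6319094/(-3405946) = 6319094*(-1/3405946) = -3159547/1702973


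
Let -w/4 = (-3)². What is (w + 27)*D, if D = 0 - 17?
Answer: 153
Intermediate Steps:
D = -17
w = -36 (w = -4*(-3)² = -4*9 = -36)
(w + 27)*D = (-36 + 27)*(-17) = -9*(-17) = 153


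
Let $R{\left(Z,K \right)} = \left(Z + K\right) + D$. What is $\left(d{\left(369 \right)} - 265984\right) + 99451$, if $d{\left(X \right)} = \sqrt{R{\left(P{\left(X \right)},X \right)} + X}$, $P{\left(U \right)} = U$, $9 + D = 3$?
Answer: $-166533 + \sqrt{1101} \approx -1.665 \cdot 10^{5}$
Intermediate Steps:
$D = -6$ ($D = -9 + 3 = -6$)
$R{\left(Z,K \right)} = -6 + K + Z$ ($R{\left(Z,K \right)} = \left(Z + K\right) - 6 = \left(K + Z\right) - 6 = -6 + K + Z$)
$d{\left(X \right)} = \sqrt{-6 + 3 X}$ ($d{\left(X \right)} = \sqrt{\left(-6 + X + X\right) + X} = \sqrt{\left(-6 + 2 X\right) + X} = \sqrt{-6 + 3 X}$)
$\left(d{\left(369 \right)} - 265984\right) + 99451 = \left(\sqrt{-6 + 3 \cdot 369} - 265984\right) + 99451 = \left(\sqrt{-6 + 1107} - 265984\right) + 99451 = \left(\sqrt{1101} - 265984\right) + 99451 = \left(-265984 + \sqrt{1101}\right) + 99451 = -166533 + \sqrt{1101}$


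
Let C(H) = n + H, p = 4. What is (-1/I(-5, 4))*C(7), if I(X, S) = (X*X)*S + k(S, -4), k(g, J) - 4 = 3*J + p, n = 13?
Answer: -5/24 ≈ -0.20833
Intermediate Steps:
k(g, J) = 8 + 3*J (k(g, J) = 4 + (3*J + 4) = 4 + (4 + 3*J) = 8 + 3*J)
I(X, S) = -4 + S*X² (I(X, S) = (X*X)*S + (8 + 3*(-4)) = X²*S + (8 - 12) = S*X² - 4 = -4 + S*X²)
C(H) = 13 + H
(-1/I(-5, 4))*C(7) = (-1/(-4 + 4*(-5)²))*(13 + 7) = -1/(-4 + 4*25)*20 = -1/(-4 + 100)*20 = -1/96*20 = -5/24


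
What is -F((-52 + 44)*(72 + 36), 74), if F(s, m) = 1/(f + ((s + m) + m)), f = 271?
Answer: 1/445 ≈ 0.0022472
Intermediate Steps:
F(s, m) = 1/(271 + s + 2*m) (F(s, m) = 1/(271 + ((s + m) + m)) = 1/(271 + ((m + s) + m)) = 1/(271 + (s + 2*m)) = 1/(271 + s + 2*m))
-F((-52 + 44)*(72 + 36), 74) = -1/(271 + (-52 + 44)*(72 + 36) + 2*74) = -1/(271 - 8*108 + 148) = -1/(271 - 864 + 148) = -1/(-445) = -1*(-1/445) = 1/445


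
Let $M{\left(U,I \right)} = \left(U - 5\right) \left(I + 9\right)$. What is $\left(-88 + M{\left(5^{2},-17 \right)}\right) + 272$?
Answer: $24$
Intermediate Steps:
$M{\left(U,I \right)} = \left(-5 + U\right) \left(9 + I\right)$
$\left(-88 + M{\left(5^{2},-17 \right)}\right) + 272 = \left(-88 - \left(-40 + 200\right)\right) + 272 = \left(-88 + \left(-45 + 85 + 9 \cdot 25 - 425\right)\right) + 272 = \left(-88 + \left(-45 + 85 + 225 - 425\right)\right) + 272 = \left(-88 - 160\right) + 272 = -248 + 272 = 24$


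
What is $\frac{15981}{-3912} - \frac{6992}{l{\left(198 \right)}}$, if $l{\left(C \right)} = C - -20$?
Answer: $- \frac{5139427}{142136} \approx -36.159$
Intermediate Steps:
$l{\left(C \right)} = 20 + C$ ($l{\left(C \right)} = C + 20 = 20 + C$)
$\frac{15981}{-3912} - \frac{6992}{l{\left(198 \right)}} = \frac{15981}{-3912} - \frac{6992}{20 + 198} = 15981 \left(- \frac{1}{3912}\right) - \frac{6992}{218} = - \frac{5327}{1304} - \frac{3496}{109} = - \frac{5139427}{142136}$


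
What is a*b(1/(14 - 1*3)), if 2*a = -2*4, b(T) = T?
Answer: -4/11 ≈ -0.36364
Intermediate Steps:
a = -4 (a = (-2*4)/2 = (½)*(-8) = -4)
a*b(1/(14 - 1*3)) = -4/(14 - 1*3) = -4/(14 - 3) = -4/11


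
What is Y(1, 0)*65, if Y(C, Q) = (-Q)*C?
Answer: 0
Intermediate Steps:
Y(C, Q) = -C*Q
Y(1, 0)*65 = -1*1*0*65 = 0*65 = 0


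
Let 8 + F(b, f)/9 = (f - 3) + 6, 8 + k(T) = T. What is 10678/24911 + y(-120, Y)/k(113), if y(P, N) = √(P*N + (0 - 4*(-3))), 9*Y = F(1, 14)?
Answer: 10678/24911 + 2*I*√267/105 ≈ 0.42865 + 0.31124*I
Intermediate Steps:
k(T) = -8 + T
F(b, f) = -45 + 9*f (F(b, f) = -72 + 9*((f - 3) + 6) = -72 + 9*((-3 + f) + 6) = -72 + 9*(3 + f) = -72 + (27 + 9*f) = -45 + 9*f)
Y = 9 (Y = (-45 + 9*14)/9 = (-45 + 126)/9 = (⅑)*81 = 9)
y(P, N) = √(12 + N*P) (y(P, N) = √(N*P + (0 + 12)) = √(N*P + 12) = √(12 + N*P))
10678/24911 + y(-120, Y)/k(113) = 10678/24911 + √(12 + 9*(-120))/(-8 + 113) = 10678*(1/24911) + √(12 - 1080)/105 = 10678/24911 + √(-1068)*(1/105) = 10678/24911 + (2*I*√267)*(1/105) = 10678/24911 + 2*I*√267/105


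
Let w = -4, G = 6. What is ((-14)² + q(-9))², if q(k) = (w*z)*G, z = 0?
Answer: 38416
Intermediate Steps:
q(k) = 0 (q(k) = -4*0*6 = 0*6 = 0)
((-14)² + q(-9))² = ((-14)² + 0)² = (196 + 0)² = 196² = 38416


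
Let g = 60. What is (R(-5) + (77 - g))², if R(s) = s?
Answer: 144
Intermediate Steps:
(R(-5) + (77 - g))² = (-5 + (77 - 1*60))² = (-5 + (77 - 60))² = (-5 + 17)² = 12² = 144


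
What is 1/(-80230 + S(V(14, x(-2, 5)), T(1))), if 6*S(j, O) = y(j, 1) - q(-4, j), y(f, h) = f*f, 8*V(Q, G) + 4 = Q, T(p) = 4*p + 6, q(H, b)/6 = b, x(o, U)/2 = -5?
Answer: -96/7702175 ≈ -1.2464e-5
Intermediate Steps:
x(o, U) = -10 (x(o, U) = 2*(-5) = -10)
q(H, b) = 6*b
T(p) = 6 + 4*p
V(Q, G) = -1/2 + Q/8
y(f, h) = f**2
S(j, O) = -j + j**2/6 (S(j, O) = (j**2 - 6*j)/6 = -j + j**2/6)
1/(-80230 + S(V(14, x(-2, 5)), T(1))) = 1/(-80230 + (-1/2 + (1/8)*14)*(-6 + (-1/2 + (1/8)*14))/6) = 1/(-80230 + (-1/2 + 7/4)*(-6 + (-1/2 + 7/4))/6) = 1/(-80230 + (1/6)*(5/4)*(-6 + 5/4)) = 1/(-80230 + (1/6)*(5/4)*(-19/4)) = 1/(-80230 - 95/96) = 1/(-7702175/96) = -96/7702175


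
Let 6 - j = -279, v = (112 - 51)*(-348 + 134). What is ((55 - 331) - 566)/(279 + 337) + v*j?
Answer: -1145880541/308 ≈ -3.7204e+6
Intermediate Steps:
v = -13054 (v = 61*(-214) = -13054)
j = 285 (j = 6 - 1*(-279) = 6 + 279 = 285)
((55 - 331) - 566)/(279 + 337) + v*j = ((55 - 331) - 566)/(279 + 337) - 13054*285 = (-276 - 566)/616 - 3720390 = -842*1/616 - 3720390 = -421/308 - 3720390 = -1145880541/308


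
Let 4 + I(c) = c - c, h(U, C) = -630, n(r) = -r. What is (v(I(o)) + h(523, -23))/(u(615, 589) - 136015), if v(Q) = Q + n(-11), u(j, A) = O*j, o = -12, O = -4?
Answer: 623/138475 ≈ 0.0044990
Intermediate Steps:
u(j, A) = -4*j
I(c) = -4 (I(c) = -4 + (c - c) = -4 + 0 = -4)
v(Q) = 11 + Q (v(Q) = Q - 1*(-11) = Q + 11 = 11 + Q)
(v(I(o)) + h(523, -23))/(u(615, 589) - 136015) = ((11 - 4) - 630)/(-4*615 - 136015) = (7 - 630)/(-2460 - 136015) = -623/(-138475) = -623*(-1/138475) = 623/138475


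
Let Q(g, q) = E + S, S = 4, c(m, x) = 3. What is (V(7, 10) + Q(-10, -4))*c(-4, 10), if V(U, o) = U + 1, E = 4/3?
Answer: 40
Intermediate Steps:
E = 4/3 (E = 4*(⅓) = 4/3 ≈ 1.3333)
V(U, o) = 1 + U
Q(g, q) = 16/3 (Q(g, q) = 4/3 + 4 = 16/3)
(V(7, 10) + Q(-10, -4))*c(-4, 10) = ((1 + 7) + 16/3)*3 = (8 + 16/3)*3 = (40/3)*3 = 40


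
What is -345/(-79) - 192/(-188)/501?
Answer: 2709169/620071 ≈ 4.3691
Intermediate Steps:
-345/(-79) - 192/(-188)/501 = -345*(-1/79) - 192*(-1/188)*(1/501) = 345/79 + (48/47)*(1/501) = 345/79 + 16/7849 = 2709169/620071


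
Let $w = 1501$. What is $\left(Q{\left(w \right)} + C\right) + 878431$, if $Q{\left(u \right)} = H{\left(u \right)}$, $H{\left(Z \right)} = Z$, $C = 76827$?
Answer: $956759$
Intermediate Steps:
$Q{\left(u \right)} = u$
$\left(Q{\left(w \right)} + C\right) + 878431 = \left(1501 + 76827\right) + 878431 = 78328 + 878431 = 956759$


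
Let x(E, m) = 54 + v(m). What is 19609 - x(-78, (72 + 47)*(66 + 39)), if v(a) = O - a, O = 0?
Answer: 32050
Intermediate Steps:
v(a) = -a (v(a) = 0 - a = -a)
x(E, m) = 54 - m
19609 - x(-78, (72 + 47)*(66 + 39)) = 19609 - (54 - (72 + 47)*(66 + 39)) = 19609 - (54 - 119*105) = 19609 - (54 - 1*12495) = 19609 - (54 - 12495) = 19609 - 1*(-12441) = 19609 + 12441 = 32050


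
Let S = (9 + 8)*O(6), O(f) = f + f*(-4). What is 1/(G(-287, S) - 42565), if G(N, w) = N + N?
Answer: -1/43139 ≈ -2.3181e-5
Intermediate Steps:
O(f) = -3*f (O(f) = f - 4*f = -3*f)
S = -306 (S = (9 + 8)*(-3*6) = 17*(-18) = -306)
G(N, w) = 2*N
1/(G(-287, S) - 42565) = 1/(2*(-287) - 42565) = 1/(-574 - 42565) = 1/(-43139) = -1/43139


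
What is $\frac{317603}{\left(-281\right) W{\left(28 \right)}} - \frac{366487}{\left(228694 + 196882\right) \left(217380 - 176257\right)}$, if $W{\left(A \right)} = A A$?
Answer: $- \frac{694804840545299}{481941487370224} \approx -1.4417$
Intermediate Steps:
$W{\left(A \right)} = A^{2}$
$\frac{317603}{\left(-281\right) W{\left(28 \right)}} - \frac{366487}{\left(228694 + 196882\right) \left(217380 - 176257\right)} = \frac{317603}{\left(-281\right) 28^{2}} - \frac{366487}{\left(228694 + 196882\right) \left(217380 - 176257\right)} = \frac{317603}{\left(-281\right) 784} - \frac{366487}{425576 \cdot 41123} = \frac{317603}{-220304} - \frac{366487}{17500961848} = 317603 \left(- \frac{1}{220304}\right) - \frac{366487}{17500961848} = - \frac{317603}{220304} - \frac{366487}{17500961848} = - \frac{694804840545299}{481941487370224}$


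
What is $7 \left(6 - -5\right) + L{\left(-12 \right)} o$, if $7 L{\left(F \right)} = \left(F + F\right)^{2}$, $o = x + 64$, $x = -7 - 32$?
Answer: $\frac{14939}{7} \approx 2134.1$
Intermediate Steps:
$x = -39$ ($x = -7 - 32 = -39$)
$o = 25$ ($o = -39 + 64 = 25$)
$L{\left(F \right)} = \frac{4 F^{2}}{7}$ ($L{\left(F \right)} = \frac{\left(F + F\right)^{2}}{7} = \frac{\left(2 F\right)^{2}}{7} = \frac{4 F^{2}}{7}$)
$7 \left(6 - -5\right) + L{\left(-12 \right)} o = 7 \left(6 - -5\right) + \frac{4 \left(-12\right)^{2}}{7} \cdot 25 = 7 \left(6 + 5\right) + \frac{4}{7} \cdot 144 \cdot 25 = 7 \cdot 11 + \frac{576}{7} \cdot 25 = 77 + \frac{14400}{7} = \frac{14939}{7}$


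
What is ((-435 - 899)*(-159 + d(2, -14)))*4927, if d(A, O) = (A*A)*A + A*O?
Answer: 1176498622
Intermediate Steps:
d(A, O) = A³ + A*O (d(A, O) = A²*A + A*O = A³ + A*O)
((-435 - 899)*(-159 + d(2, -14)))*4927 = ((-435 - 899)*(-159 + 2*(-14 + 2²)))*4927 = -1334*(-159 + 2*(-14 + 4))*4927 = -1334*(-159 + 2*(-10))*4927 = -1334*(-159 - 20)*4927 = -1334*(-179)*4927 = 238786*4927 = 1176498622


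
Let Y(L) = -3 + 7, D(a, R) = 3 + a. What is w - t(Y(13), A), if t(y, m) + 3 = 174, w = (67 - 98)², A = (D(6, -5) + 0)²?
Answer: 790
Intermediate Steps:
Y(L) = 4
A = 81 (A = ((3 + 6) + 0)² = (9 + 0)² = 9² = 81)
w = 961 (w = (-31)² = 961)
t(y, m) = 171 (t(y, m) = -3 + 174 = 171)
w - t(Y(13), A) = 961 - 1*171 = 961 - 171 = 790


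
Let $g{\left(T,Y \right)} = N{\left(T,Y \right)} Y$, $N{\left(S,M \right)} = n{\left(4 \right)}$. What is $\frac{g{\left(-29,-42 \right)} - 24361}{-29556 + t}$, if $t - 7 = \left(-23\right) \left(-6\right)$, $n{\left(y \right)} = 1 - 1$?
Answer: $\frac{24361}{29411} \approx 0.8283$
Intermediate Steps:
$n{\left(y \right)} = 0$ ($n{\left(y \right)} = 1 - 1 = 0$)
$N{\left(S,M \right)} = 0$
$t = 145$ ($t = 7 - -138 = 7 + 138 = 145$)
$g{\left(T,Y \right)} = 0$ ($g{\left(T,Y \right)} = 0 Y = 0$)
$\frac{g{\left(-29,-42 \right)} - 24361}{-29556 + t} = \frac{0 - 24361}{-29556 + 145} = - \frac{24361}{-29411} = \left(-24361\right) \left(- \frac{1}{29411}\right) = \frac{24361}{29411}$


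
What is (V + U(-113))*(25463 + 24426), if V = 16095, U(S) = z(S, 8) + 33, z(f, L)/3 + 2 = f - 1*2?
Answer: 787098753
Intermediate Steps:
z(f, L) = -12 + 3*f (z(f, L) = -6 + 3*(f - 1*2) = -6 + 3*(f - 2) = -6 + 3*(-2 + f) = -6 + (-6 + 3*f) = -12 + 3*f)
U(S) = 21 + 3*S (U(S) = (-12 + 3*S) + 33 = 21 + 3*S)
(V + U(-113))*(25463 + 24426) = (16095 + (21 + 3*(-113)))*(25463 + 24426) = (16095 + (21 - 339))*49889 = (16095 - 318)*49889 = 15777*49889 = 787098753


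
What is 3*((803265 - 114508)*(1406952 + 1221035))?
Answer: 5430133326477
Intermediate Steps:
3*((803265 - 114508)*(1406952 + 1221035)) = 3*(688757*2627987) = 3*1810044442159 = 5430133326477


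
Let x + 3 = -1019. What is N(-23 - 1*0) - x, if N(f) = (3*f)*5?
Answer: 677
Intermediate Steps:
x = -1022 (x = -3 - 1019 = -1022)
N(f) = 15*f
N(-23 - 1*0) - x = 15*(-23 - 1*0) - 1*(-1022) = 15*(-23 + 0) + 1022 = 15*(-23) + 1022 = -345 + 1022 = 677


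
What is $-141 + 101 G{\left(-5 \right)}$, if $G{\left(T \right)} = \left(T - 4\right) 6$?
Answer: $-5595$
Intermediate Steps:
$G{\left(T \right)} = -24 + 6 T$ ($G{\left(T \right)} = \left(-4 + T\right) 6 = -24 + 6 T$)
$-141 + 101 G{\left(-5 \right)} = -141 + 101 \left(-24 + 6 \left(-5\right)\right) = -141 + 101 \left(-24 - 30\right) = -141 + 101 \left(-54\right) = -141 - 5454 = -5595$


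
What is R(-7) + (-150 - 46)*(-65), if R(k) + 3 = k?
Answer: 12730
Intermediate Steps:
R(k) = -3 + k
R(-7) + (-150 - 46)*(-65) = (-3 - 7) + (-150 - 46)*(-65) = -10 - 196*(-65) = -10 + 12740 = 12730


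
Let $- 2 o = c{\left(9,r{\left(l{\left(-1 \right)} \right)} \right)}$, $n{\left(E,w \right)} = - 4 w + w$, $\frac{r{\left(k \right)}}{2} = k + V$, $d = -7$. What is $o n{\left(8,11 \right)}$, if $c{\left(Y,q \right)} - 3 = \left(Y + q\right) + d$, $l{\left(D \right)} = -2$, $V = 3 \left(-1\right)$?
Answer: $- \frac{165}{2} \approx -82.5$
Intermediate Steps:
$V = -3$
$r{\left(k \right)} = -6 + 2 k$ ($r{\left(k \right)} = 2 \left(k - 3\right) = 2 \left(-3 + k\right) = -6 + 2 k$)
$c{\left(Y,q \right)} = -4 + Y + q$ ($c{\left(Y,q \right)} = 3 - \left(7 - Y - q\right) = 3 + \left(-7 + Y + q\right) = -4 + Y + q$)
$n{\left(E,w \right)} = - 3 w$
$o = \frac{5}{2}$ ($o = - \frac{-4 + 9 + \left(-6 + 2 \left(-2\right)\right)}{2} = - \frac{-4 + 9 - 10}{2} = \left(- \frac{1}{2}\right) \left(-5\right) = \frac{5}{2} \approx 2.5$)
$o n{\left(8,11 \right)} = \frac{5 \left(\left(-3\right) 11\right)}{2} = \frac{5}{2} \left(-33\right) = - \frac{165}{2}$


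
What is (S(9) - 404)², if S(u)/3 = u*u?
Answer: 25921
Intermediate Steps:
S(u) = 3*u² (S(u) = 3*(u*u) = 3*u²)
(S(9) - 404)² = (3*9² - 404)² = (3*81 - 404)² = (243 - 404)² = (-161)² = 25921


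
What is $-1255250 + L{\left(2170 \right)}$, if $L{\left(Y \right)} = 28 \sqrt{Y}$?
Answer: $-1255250 + 28 \sqrt{2170} \approx -1.2539 \cdot 10^{6}$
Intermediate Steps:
$-1255250 + L{\left(2170 \right)} = -1255250 + 28 \sqrt{2170}$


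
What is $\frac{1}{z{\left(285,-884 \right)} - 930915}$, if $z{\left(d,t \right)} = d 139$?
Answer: $- \frac{1}{891300} \approx -1.122 \cdot 10^{-6}$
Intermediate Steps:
$z{\left(d,t \right)} = 139 d$
$\frac{1}{z{\left(285,-884 \right)} - 930915} = \frac{1}{139 \cdot 285 - 930915} = \frac{1}{39615 - 930915} = \frac{1}{-891300} = - \frac{1}{891300}$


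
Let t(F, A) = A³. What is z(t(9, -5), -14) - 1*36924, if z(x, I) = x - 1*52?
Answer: -37101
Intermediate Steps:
z(x, I) = -52 + x (z(x, I) = x - 52 = -52 + x)
z(t(9, -5), -14) - 1*36924 = (-52 + (-5)³) - 1*36924 = (-52 - 125) - 36924 = -177 - 36924 = -37101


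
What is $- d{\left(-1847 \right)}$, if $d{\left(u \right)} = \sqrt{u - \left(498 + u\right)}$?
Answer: $- i \sqrt{498} \approx - 22.316 i$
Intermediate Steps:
$d{\left(u \right)} = i \sqrt{498}$ ($d{\left(u \right)} = \sqrt{-498} = i \sqrt{498}$)
$- d{\left(-1847 \right)} = - i \sqrt{498}$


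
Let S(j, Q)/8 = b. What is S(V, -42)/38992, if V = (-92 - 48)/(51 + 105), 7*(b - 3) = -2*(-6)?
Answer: 33/34118 ≈ 0.00096723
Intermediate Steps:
b = 33/7 (b = 3 + (-2*(-6))/7 = 3 + (⅐)*12 = 3 + 12/7 = 33/7 ≈ 4.7143)
V = -35/39 (V = -140/156 = -140*1/156 = -35/39 ≈ -0.89744)
S(j, Q) = 264/7 (S(j, Q) = 8*(33/7) = 264/7)
S(V, -42)/38992 = (264/7)/38992 = (264/7)*(1/38992) = 33/34118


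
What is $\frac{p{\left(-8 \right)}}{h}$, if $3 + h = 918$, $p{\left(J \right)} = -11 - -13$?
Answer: $\frac{2}{915} \approx 0.0021858$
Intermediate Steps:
$p{\left(J \right)} = 2$ ($p{\left(J \right)} = -11 + 13 = 2$)
$h = 915$ ($h = -3 + 918 = 915$)
$\frac{p{\left(-8 \right)}}{h} = \frac{2}{915}$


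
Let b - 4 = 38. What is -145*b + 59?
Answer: -6031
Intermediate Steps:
b = 42 (b = 4 + 38 = 42)
-145*b + 59 = -145*42 + 59 = -6090 + 59 = -6031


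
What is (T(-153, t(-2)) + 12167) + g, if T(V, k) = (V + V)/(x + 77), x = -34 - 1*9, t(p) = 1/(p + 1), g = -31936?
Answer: -19778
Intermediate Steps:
t(p) = 1/(1 + p)
x = -43 (x = -34 - 9 = -43)
T(V, k) = V/17 (T(V, k) = (V + V)/(-43 + 77) = (2*V)/34 = (2*V)*(1/34) = V/17)
(T(-153, t(-2)) + 12167) + g = ((1/17)*(-153) + 12167) - 31936 = (-9 + 12167) - 31936 = 12158 - 31936 = -19778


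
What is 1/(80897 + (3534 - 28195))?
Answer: 1/56236 ≈ 1.7782e-5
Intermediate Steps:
1/(80897 + (3534 - 28195)) = 1/(80897 - 24661) = 1/56236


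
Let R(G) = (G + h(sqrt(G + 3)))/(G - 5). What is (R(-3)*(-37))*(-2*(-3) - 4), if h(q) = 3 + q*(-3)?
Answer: 0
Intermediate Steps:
h(q) = 3 - 3*q
R(G) = (3 + G - 3*sqrt(3 + G))/(-5 + G) (R(G) = (G + (3 - 3*sqrt(G + 3)))/(G - 5) = (G + (3 - 3*sqrt(3 + G)))/(-5 + G) = (3 + G - 3*sqrt(3 + G))/(-5 + G))
(R(-3)*(-37))*(-2*(-3) - 4) = (((3 - 3 - 3*sqrt(3 - 3))/(-5 - 3))*(-37))*(-2*(-3) - 4) = (((3 - 3 - 3*sqrt(0))/(-8))*(-37))*(6 - 4) = (-(3 - 3 - 3*0)/8*(-37))*2 = (-(3 - 3 + 0)/8*(-37))*2 = (-1/8*0*(-37))*2 = (0*(-37))*2 = 0*2 = 0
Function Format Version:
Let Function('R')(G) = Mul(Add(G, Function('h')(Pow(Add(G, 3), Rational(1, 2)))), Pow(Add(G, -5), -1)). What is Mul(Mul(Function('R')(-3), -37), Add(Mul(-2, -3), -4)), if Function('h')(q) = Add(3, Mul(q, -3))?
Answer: 0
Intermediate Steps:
Function('h')(q) = Add(3, Mul(-3, q))
Function('R')(G) = Mul(Pow(Add(-5, G), -1), Add(3, G, Mul(-3, Pow(Add(3, G), Rational(1, 2))))) (Function('R')(G) = Mul(Add(G, Add(3, Mul(-3, Pow(Add(G, 3), Rational(1, 2))))), Pow(Add(G, -5), -1)) = Mul(Add(G, Add(3, Mul(-3, Pow(Add(3, G), Rational(1, 2))))), Pow(Add(-5, G), -1)) = Mul(Add(3, G, Mul(-3, Pow(Add(3, G), Rational(1, 2)))), Pow(Add(-5, G), -1)) = Mul(Pow(Add(-5, G), -1), Add(3, G, Mul(-3, Pow(Add(3, G), Rational(1, 2))))))
Mul(Mul(Function('R')(-3), -37), Add(Mul(-2, -3), -4)) = Mul(Mul(Mul(Pow(Add(-5, -3), -1), Add(3, -3, Mul(-3, Pow(Add(3, -3), Rational(1, 2))))), -37), Add(Mul(-2, -3), -4)) = Mul(Mul(Mul(Pow(-8, -1), Add(3, -3, Mul(-3, Pow(0, Rational(1, 2))))), -37), Add(6, -4)) = Mul(Mul(Mul(Rational(-1, 8), Add(3, -3, Mul(-3, 0))), -37), 2) = Mul(Mul(Mul(Rational(-1, 8), Add(3, -3, 0)), -37), 2) = Mul(Mul(Mul(Rational(-1, 8), 0), -37), 2) = Mul(Mul(0, -37), 2) = Mul(0, 2) = 0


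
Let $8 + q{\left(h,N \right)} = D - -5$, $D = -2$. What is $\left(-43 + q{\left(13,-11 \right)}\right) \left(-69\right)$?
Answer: $3312$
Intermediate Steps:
$q{\left(h,N \right)} = -5$ ($q{\left(h,N \right)} = -8 - -3 = -8 + \left(-2 + 5\right) = -8 + 3 = -5$)
$\left(-43 + q{\left(13,-11 \right)}\right) \left(-69\right) = \left(-43 - 5\right) \left(-69\right) = \left(-48\right) \left(-69\right) = 3312$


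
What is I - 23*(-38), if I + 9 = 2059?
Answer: 2924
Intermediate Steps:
I = 2050 (I = -9 + 2059 = 2050)
I - 23*(-38) = 2050 - 23*(-38) = 2050 + 874 = 2924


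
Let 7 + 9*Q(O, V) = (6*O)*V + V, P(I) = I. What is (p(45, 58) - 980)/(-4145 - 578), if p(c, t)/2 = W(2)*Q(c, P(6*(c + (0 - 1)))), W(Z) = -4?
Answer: 581116/42507 ≈ 13.671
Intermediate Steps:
Q(O, V) = -7/9 + V/9 + 2*O*V/3 (Q(O, V) = -7/9 + ((6*O)*V + V)/9 = -7/9 + (6*O*V + V)/9 = -7/9 + (V + 6*O*V)/9 = -7/9 + (V/9 + 2*O*V/3) = -7/9 + V/9 + 2*O*V/3)
p(c, t) = 104/9 - 16*c/3 - 16*c*(-6 + 6*c)/3 (p(c, t) = 2*(-4*(-7/9 + (6*(c + (0 - 1)))/9 + 2*c*(6*(c + (0 - 1)))/3)) = 2*(-4*(-7/9 + (6*(c - 1))/9 + 2*c*(6*(c - 1))/3)) = 2*(-4*(-7/9 + (6*(-1 + c))/9 + 2*c*(6*(-1 + c))/3)) = 2*(-4*(-7/9 + (-6 + 6*c)/9 + 2*c*(-6 + 6*c)/3)) = 2*(-4*(-7/9 + (-⅔ + 2*c/3) + 2*c*(-6 + 6*c)/3)) = 2*(-4*(-13/9 + 2*c/3 + 2*c*(-6 + 6*c)/3)) = 2*(52/9 - 8*c/3 - 8*c*(-6 + 6*c)/3) = 104/9 - 16*c/3 - 16*c*(-6 + 6*c)/3)
(p(45, 58) - 980)/(-4145 - 578) = ((104/9 - 32*45² + (80/3)*45) - 980)/(-4145 - 578) = ((104/9 - 32*2025 + 1200) - 980)/(-4723) = ((104/9 - 64800 + 1200) - 980)*(-1/4723) = (-572296/9 - 980)*(-1/4723) = -581116/9*(-1/4723) = 581116/42507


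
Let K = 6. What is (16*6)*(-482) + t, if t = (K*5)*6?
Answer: -46092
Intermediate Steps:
t = 180 (t = (6*5)*6 = 30*6 = 180)
(16*6)*(-482) + t = (16*6)*(-482) + 180 = 96*(-482) + 180 = -46272 + 180 = -46092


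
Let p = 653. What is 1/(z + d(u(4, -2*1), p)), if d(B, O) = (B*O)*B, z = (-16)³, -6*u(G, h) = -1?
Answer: -36/146803 ≈ -0.00024523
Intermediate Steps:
u(G, h) = ⅙ (u(G, h) = -⅙*(-1) = ⅙)
z = -4096
d(B, O) = O*B²
1/(z + d(u(4, -2*1), p)) = 1/(-4096 + 653*(⅙)²) = 1/(-4096 + 653*(1/36)) = 1/(-4096 + 653/36) = 1/(-146803/36) = -36/146803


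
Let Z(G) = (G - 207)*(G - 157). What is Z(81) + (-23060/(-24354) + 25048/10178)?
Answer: 593623959646/61968753 ≈ 9579.4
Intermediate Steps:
Z(G) = (-207 + G)*(-157 + G)
Z(81) + (-23060/(-24354) + 25048/10178) = (32499 + 81**2 - 364*81) + (-23060/(-24354) + 25048/10178) = (32499 + 6561 - 29484) + (-23060*(-1/24354) + 25048*(1/10178)) = 9576 + (11530/12177 + 12524/5089) = 9576 + 211180918/61968753 = 593623959646/61968753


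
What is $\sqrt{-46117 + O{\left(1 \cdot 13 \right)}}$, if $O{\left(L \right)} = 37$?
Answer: $96 i \sqrt{5} \approx 214.66 i$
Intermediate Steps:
$\sqrt{-46117 + O{\left(1 \cdot 13 \right)}} = \sqrt{-46117 + 37} = \sqrt{-46080} = 96 i \sqrt{5}$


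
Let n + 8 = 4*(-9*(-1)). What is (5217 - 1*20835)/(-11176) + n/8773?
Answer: 68664821/49023524 ≈ 1.4007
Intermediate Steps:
n = 28 (n = -8 + 4*(-9*(-1)) = -8 + 4*9 = -8 + 36 = 28)
(5217 - 1*20835)/(-11176) + n/8773 = (5217 - 1*20835)/(-11176) + 28/8773 = (5217 - 20835)*(-1/11176) + 28*(1/8773) = -15618*(-1/11176) + 28/8773 = 7809/5588 + 28/8773 = 68664821/49023524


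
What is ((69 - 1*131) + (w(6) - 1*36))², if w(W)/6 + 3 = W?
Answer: 6400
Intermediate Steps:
w(W) = -18 + 6*W
((69 - 1*131) + (w(6) - 1*36))² = ((69 - 1*131) + ((-18 + 6*6) - 1*36))² = ((69 - 131) + ((-18 + 36) - 36))² = (-62 + (18 - 36))² = (-62 - 18)² = (-80)² = 6400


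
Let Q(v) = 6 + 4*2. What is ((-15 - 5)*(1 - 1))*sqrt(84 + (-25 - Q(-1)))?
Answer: 0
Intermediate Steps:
Q(v) = 14 (Q(v) = 6 + 8 = 14)
((-15 - 5)*(1 - 1))*sqrt(84 + (-25 - Q(-1))) = ((-15 - 5)*(1 - 1))*sqrt(84 + (-25 - 1*14)) = (-20*0)*sqrt(84 + (-25 - 14)) = 0*sqrt(84 - 39) = 0*sqrt(45) = 0*(3*sqrt(5)) = 0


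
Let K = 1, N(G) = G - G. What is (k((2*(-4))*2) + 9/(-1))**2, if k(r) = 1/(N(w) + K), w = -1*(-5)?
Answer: 64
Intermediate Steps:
w = 5
N(G) = 0
k(r) = 1 (k(r) = 1/(0 + 1) = 1/1 = 1)
(k((2*(-4))*2) + 9/(-1))**2 = (1 + 9/(-1))**2 = (1 + 9*(-1))**2 = (1 - 9)**2 = (-8)**2 = 64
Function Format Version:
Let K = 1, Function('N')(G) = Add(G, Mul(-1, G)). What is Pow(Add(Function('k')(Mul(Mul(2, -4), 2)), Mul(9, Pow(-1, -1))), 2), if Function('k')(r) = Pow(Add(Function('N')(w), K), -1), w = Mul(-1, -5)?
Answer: 64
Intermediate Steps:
w = 5
Function('N')(G) = 0
Function('k')(r) = 1 (Function('k')(r) = Pow(Add(0, 1), -1) = Pow(1, -1) = 1)
Pow(Add(Function('k')(Mul(Mul(2, -4), 2)), Mul(9, Pow(-1, -1))), 2) = Pow(Add(1, Mul(9, Pow(-1, -1))), 2) = Pow(Add(1, Mul(9, -1)), 2) = Pow(Add(1, -9), 2) = Pow(-8, 2) = 64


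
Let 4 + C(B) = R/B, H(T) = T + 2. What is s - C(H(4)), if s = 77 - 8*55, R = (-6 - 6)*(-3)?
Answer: -365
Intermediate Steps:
H(T) = 2 + T
R = 36 (R = -12*(-3) = 36)
s = -363 (s = 77 - 440 = -363)
C(B) = -4 + 36/B
s - C(H(4)) = -363 - (-4 + 36/(2 + 4)) = -363 - (-4 + 36/6) = -363 - (-4 + 36*(⅙)) = -363 - (-4 + 6) = -363 - 1*2 = -363 - 2 = -365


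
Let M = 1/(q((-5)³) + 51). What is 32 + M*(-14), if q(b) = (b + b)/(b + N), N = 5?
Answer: 2888/91 ≈ 31.736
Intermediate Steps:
q(b) = 2*b/(5 + b) (q(b) = (b + b)/(b + 5) = (2*b)/(5 + b) = 2*b/(5 + b))
M = 12/637 (M = 1/(2*(-5)³/(5 + (-5)³) + 51) = 1/(2*(-125)/(5 - 125) + 51) = 1/(2*(-125)/(-120) + 51) = 1/(2*(-125)*(-1/120) + 51) = 1/(25/12 + 51) = 1/(637/12) = 12/637 ≈ 0.018838)
32 + M*(-14) = 32 + (12/637)*(-14) = 32 - 24/91 = 2888/91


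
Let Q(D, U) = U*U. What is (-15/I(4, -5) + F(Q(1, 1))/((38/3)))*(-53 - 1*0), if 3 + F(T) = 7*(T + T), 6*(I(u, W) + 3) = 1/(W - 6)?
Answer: -2341911/7562 ≈ -309.69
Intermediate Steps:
Q(D, U) = U²
I(u, W) = -3 + 1/(6*(-6 + W)) (I(u, W) = -3 + 1/(6*(W - 6)) = -3 + 1/(6*(-6 + W)))
F(T) = -3 + 14*T (F(T) = -3 + 7*(T + T) = -3 + 7*(2*T) = -3 + 14*T)
(-15/I(4, -5) + F(Q(1, 1))/((38/3)))*(-53 - 1*0) = (-15*6*(-6 - 5)/(109 - 18*(-5)) + (-3 + 14*1²)/((38/3)))*(-53 - 1*0) = (-15*(-66/(109 + 90)) + (-3 + 14*1)/((38*(⅓))))*(-53 + 0) = (-15/((⅙)*(-1/11)*199) + (-3 + 14)/(38/3))*(-53) = (-15/(-199/66) + 11*(3/38))*(-53) = (-15*(-66/199) + 33/38)*(-53) = (990/199 + 33/38)*(-53) = (44187/7562)*(-53) = -2341911/7562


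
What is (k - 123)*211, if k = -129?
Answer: -53172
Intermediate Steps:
(k - 123)*211 = (-129 - 123)*211 = -252*211 = -53172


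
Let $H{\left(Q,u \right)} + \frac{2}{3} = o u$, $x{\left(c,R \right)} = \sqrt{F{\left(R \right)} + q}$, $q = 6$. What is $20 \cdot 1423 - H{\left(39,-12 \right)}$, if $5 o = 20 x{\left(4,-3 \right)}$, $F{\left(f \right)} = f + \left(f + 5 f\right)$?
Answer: $\frac{85382}{3} + 48 i \sqrt{15} \approx 28461.0 + 185.9 i$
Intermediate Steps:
$F{\left(f \right)} = 7 f$ ($F{\left(f \right)} = f + 6 f = 7 f$)
$x{\left(c,R \right)} = \sqrt{6 + 7 R}$ ($x{\left(c,R \right)} = \sqrt{7 R + 6} = \sqrt{6 + 7 R}$)
$o = 4 i \sqrt{15}$ ($o = \frac{20 \sqrt{6 + 7 \left(-3\right)}}{5} = \frac{20 \sqrt{6 - 21}}{5} = \frac{20 \sqrt{-15}}{5} = \frac{20 i \sqrt{15}}{5} = 4 i \sqrt{15} \approx 15.492 i$)
$H{\left(Q,u \right)} = - \frac{2}{3} + 4 i u \sqrt{15}$ ($H{\left(Q,u \right)} = - \frac{2}{3} + 4 i \sqrt{15} u = - \frac{2}{3} + 4 i u \sqrt{15}$)
$20 \cdot 1423 - H{\left(39,-12 \right)} = 20 \cdot 1423 - \left(- \frac{2}{3} + 4 i \left(-12\right) \sqrt{15}\right) = 28460 - \left(- \frac{2}{3} - 48 i \sqrt{15}\right) = 28460 + \left(\frac{2}{3} + 48 i \sqrt{15}\right) = \frac{85382}{3} + 48 i \sqrt{15}$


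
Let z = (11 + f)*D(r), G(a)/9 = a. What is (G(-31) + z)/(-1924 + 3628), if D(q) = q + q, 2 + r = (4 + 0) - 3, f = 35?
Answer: -371/1704 ≈ -0.21772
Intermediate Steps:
G(a) = 9*a
r = -1 (r = -2 + ((4 + 0) - 3) = -2 + (4 - 3) = -2 + 1 = -1)
D(q) = 2*q
z = -92 (z = (11 + 35)*(2*(-1)) = 46*(-2) = -92)
(G(-31) + z)/(-1924 + 3628) = (9*(-31) - 92)/(-1924 + 3628) = (-279 - 92)/1704 = -371*1/1704 = -371/1704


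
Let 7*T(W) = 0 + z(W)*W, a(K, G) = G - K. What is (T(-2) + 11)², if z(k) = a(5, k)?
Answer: 169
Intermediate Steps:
z(k) = -5 + k (z(k) = k - 1*5 = k - 5 = -5 + k)
T(W) = W*(-5 + W)/7 (T(W) = (0 + (-5 + W)*W)/7 = (0 + W*(-5 + W))/7 = (W*(-5 + W))/7 = W*(-5 + W)/7)
(T(-2) + 11)² = ((⅐)*(-2)*(-5 - 2) + 11)² = ((⅐)*(-2)*(-7) + 11)² = (2 + 11)² = 13² = 169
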